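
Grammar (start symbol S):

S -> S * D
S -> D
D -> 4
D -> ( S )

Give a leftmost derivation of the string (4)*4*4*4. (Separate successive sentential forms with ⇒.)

S ⇒ S*D ⇒ S*D*D ⇒ S*D*D*D ⇒ D*D*D*D ⇒ (S)*D*D*D ⇒ (D)*D*D*D ⇒ (4)*D*D*D ⇒ (4)*4*D*D ⇒ (4)*4*4*D ⇒ (4)*4*4*4

S ⇒ S*D   [S -> S * D]
S*D ⇒ S*D*D   [S -> S * D]
S*D*D ⇒ S*D*D*D   [S -> S * D]
S*D*D*D ⇒ D*D*D*D   [S -> D]
D*D*D*D ⇒ (S)*D*D*D   [D -> ( S )]
(S)*D*D*D ⇒ (D)*D*D*D   [S -> D]
(D)*D*D*D ⇒ (4)*D*D*D   [D -> 4]
(4)*D*D*D ⇒ (4)*4*D*D   [D -> 4]
(4)*4*D*D ⇒ (4)*4*4*D   [D -> 4]
(4)*4*4*D ⇒ (4)*4*4*4   [D -> 4]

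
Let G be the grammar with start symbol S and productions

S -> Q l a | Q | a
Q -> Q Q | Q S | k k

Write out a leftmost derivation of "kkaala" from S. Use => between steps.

S => Qla => QSla => QSSla => kkSSla => kkaSla => kkaala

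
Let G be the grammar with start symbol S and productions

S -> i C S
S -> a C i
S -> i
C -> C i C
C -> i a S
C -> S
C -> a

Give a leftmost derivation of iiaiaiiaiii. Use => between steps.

S => iCS => iiaSS => iiaiS => iiaiaCi => iiaiaSi => iiaiaiCSi => iiaiaiiaSSi => iiaiaiiaiSi => iiaiaiiaiii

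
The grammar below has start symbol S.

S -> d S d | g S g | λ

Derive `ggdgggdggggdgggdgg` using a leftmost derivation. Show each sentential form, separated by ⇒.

S ⇒ gSg   [S -> g S g]
gSg ⇒ ggSgg   [S -> g S g]
ggSgg ⇒ ggdSdgg   [S -> d S d]
ggdSdgg ⇒ ggdgSgdgg   [S -> g S g]
ggdgSgdgg ⇒ ggdggSggdgg   [S -> g S g]
ggdggSggdgg ⇒ ggdgggSgggdgg   [S -> g S g]
ggdgggSgggdgg ⇒ ggdgggdSdgggdgg   [S -> d S d]
ggdgggdSdgggdgg ⇒ ggdgggdgSgdgggdgg   [S -> g S g]
ggdgggdgSgdgggdgg ⇒ ggdgggdggSggdgggdgg   [S -> g S g]
ggdgggdggSggdgggdgg ⇒ ggdgggdggggdgggdgg   [S -> λ]

S ⇒ gSg ⇒ ggSgg ⇒ ggdSdgg ⇒ ggdgSgdgg ⇒ ggdggSggdgg ⇒ ggdgggSgggdgg ⇒ ggdgggdSdgggdgg ⇒ ggdgggdgSgdgggdgg ⇒ ggdgggdggSggdgggdgg ⇒ ggdgggdggggdgggdgg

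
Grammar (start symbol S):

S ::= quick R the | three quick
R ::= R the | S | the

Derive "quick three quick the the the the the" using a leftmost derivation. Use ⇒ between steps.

S ⇒ quick R the ⇒ quick R the the ⇒ quick R the the the ⇒ quick R the the the the ⇒ quick R the the the the the ⇒ quick S the the the the the ⇒ quick three quick the the the the the

S ⇒ quick R the   [S ::= quick R the]
quick R the ⇒ quick R the the   [R ::= R the]
quick R the the ⇒ quick R the the the   [R ::= R the]
quick R the the the ⇒ quick R the the the the   [R ::= R the]
quick R the the the the ⇒ quick R the the the the the   [R ::= R the]
quick R the the the the the ⇒ quick S the the the the the   [R ::= S]
quick S the the the the the ⇒ quick three quick the the the the the   [S ::= three quick]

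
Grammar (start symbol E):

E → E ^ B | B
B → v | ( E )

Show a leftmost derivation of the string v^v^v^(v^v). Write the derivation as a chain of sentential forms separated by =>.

E => E^B   [E → E ^ B]
E^B => E^B^B   [E → E ^ B]
E^B^B => E^B^B^B   [E → E ^ B]
E^B^B^B => B^B^B^B   [E → B]
B^B^B^B => v^B^B^B   [B → v]
v^B^B^B => v^v^B^B   [B → v]
v^v^B^B => v^v^v^B   [B → v]
v^v^v^B => v^v^v^(E)   [B → ( E )]
v^v^v^(E) => v^v^v^(E^B)   [E → E ^ B]
v^v^v^(E^B) => v^v^v^(B^B)   [E → B]
v^v^v^(B^B) => v^v^v^(v^B)   [B → v]
v^v^v^(v^B) => v^v^v^(v^v)   [B → v]

E => E^B => E^B^B => E^B^B^B => B^B^B^B => v^B^B^B => v^v^B^B => v^v^v^B => v^v^v^(E) => v^v^v^(E^B) => v^v^v^(B^B) => v^v^v^(v^B) => v^v^v^(v^v)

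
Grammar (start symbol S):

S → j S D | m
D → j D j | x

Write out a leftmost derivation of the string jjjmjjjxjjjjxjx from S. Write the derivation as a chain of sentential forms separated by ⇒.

S ⇒ jSD ⇒ jjSDD ⇒ jjjSDDD ⇒ jjjmDDD ⇒ jjjmjDjDD ⇒ jjjmjjDjjDD ⇒ jjjmjjjDjjjDD ⇒ jjjmjjjxjjjDD ⇒ jjjmjjjxjjjjDjD ⇒ jjjmjjjxjjjjxjD ⇒ jjjmjjjxjjjjxjx

S ⇒ jSD   [S → j S D]
jSD ⇒ jjSDD   [S → j S D]
jjSDD ⇒ jjjSDDD   [S → j S D]
jjjSDDD ⇒ jjjmDDD   [S → m]
jjjmDDD ⇒ jjjmjDjDD   [D → j D j]
jjjmjDjDD ⇒ jjjmjjDjjDD   [D → j D j]
jjjmjjDjjDD ⇒ jjjmjjjDjjjDD   [D → j D j]
jjjmjjjDjjjDD ⇒ jjjmjjjxjjjDD   [D → x]
jjjmjjjxjjjDD ⇒ jjjmjjjxjjjjDjD   [D → j D j]
jjjmjjjxjjjjDjD ⇒ jjjmjjjxjjjjxjD   [D → x]
jjjmjjjxjjjjxjD ⇒ jjjmjjjxjjjjxjx   [D → x]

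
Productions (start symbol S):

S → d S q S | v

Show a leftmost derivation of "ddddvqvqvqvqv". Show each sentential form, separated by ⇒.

S⇒dSqS⇒ddSqSqS⇒dddSqSqSqS⇒ddddSqSqSqSqS⇒ddddvqSqSqSqS⇒ddddvqvqSqSqS⇒ddddvqvqvqSqS⇒ddddvqvqvqvqS⇒ddddvqvqvqvqv

S ⇒ dSqS   [S → d S q S]
dSqS ⇒ ddSqSqS   [S → d S q S]
ddSqSqS ⇒ dddSqSqSqS   [S → d S q S]
dddSqSqSqS ⇒ ddddSqSqSqSqS   [S → d S q S]
ddddSqSqSqSqS ⇒ ddddvqSqSqSqS   [S → v]
ddddvqSqSqSqS ⇒ ddddvqvqSqSqS   [S → v]
ddddvqvqSqSqS ⇒ ddddvqvqvqSqS   [S → v]
ddddvqvqvqSqS ⇒ ddddvqvqvqvqS   [S → v]
ddddvqvqvqvqS ⇒ ddddvqvqvqvqv   [S → v]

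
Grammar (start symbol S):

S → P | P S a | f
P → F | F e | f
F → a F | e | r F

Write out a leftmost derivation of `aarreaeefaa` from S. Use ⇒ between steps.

S ⇒ PSa   [S → P S a]
PSa ⇒ FSa   [P → F]
FSa ⇒ aFSa   [F → a F]
aFSa ⇒ aaFSa   [F → a F]
aaFSa ⇒ aarFSa   [F → r F]
aarFSa ⇒ aarrFSa   [F → r F]
aarrFSa ⇒ aarreSa   [F → e]
aarreSa ⇒ aarrePSaa   [S → P S a]
aarrePSaa ⇒ aarreFeSaa   [P → F e]
aarreFeSaa ⇒ aarreaFeSaa   [F → a F]
aarreaFeSaa ⇒ aarreaeeSaa   [F → e]
aarreaeeSaa ⇒ aarreaeefaa   [S → f]

S ⇒ PSa ⇒ FSa ⇒ aFSa ⇒ aaFSa ⇒ aarFSa ⇒ aarrFSa ⇒ aarreSa ⇒ aarrePSaa ⇒ aarreFeSaa ⇒ aarreaFeSaa ⇒ aarreaeeSaa ⇒ aarreaeefaa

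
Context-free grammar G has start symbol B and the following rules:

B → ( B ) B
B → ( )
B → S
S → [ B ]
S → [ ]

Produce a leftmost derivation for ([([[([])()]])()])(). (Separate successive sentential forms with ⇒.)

B ⇒ (B)B ⇒ (S)B ⇒ ([B])B ⇒ ([(B)B])B ⇒ ([(S)B])B ⇒ ([([B])B])B ⇒ ([([S])B])B ⇒ ([([[B]])B])B ⇒ ([([[(B)B]])B])B ⇒ ([([[(S)B]])B])B ⇒ ([([[([])B]])B])B ⇒ ([([[([])()]])B])B ⇒ ([([[([])()]])()])B ⇒ ([([[([])()]])()])()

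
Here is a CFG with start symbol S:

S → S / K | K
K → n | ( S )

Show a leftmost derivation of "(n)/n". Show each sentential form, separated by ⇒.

S ⇒ S/K ⇒ K/K ⇒ (S)/K ⇒ (K)/K ⇒ (n)/K ⇒ (n)/n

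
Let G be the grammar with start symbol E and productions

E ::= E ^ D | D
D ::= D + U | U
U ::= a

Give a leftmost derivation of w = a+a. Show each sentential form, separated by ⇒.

E ⇒ D   [E ::= D]
D ⇒ D+U   [D ::= D + U]
D+U ⇒ U+U   [D ::= U]
U+U ⇒ a+U   [U ::= a]
a+U ⇒ a+a   [U ::= a]

E⇒D⇒D+U⇒U+U⇒a+U⇒a+a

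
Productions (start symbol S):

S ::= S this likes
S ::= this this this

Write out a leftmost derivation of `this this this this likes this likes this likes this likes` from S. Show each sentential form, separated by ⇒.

S ⇒ S this likes ⇒ S this likes this likes ⇒ S this likes this likes this likes ⇒ S this likes this likes this likes this likes ⇒ this this this this likes this likes this likes this likes

S ⇒ S this likes   [S ::= S this likes]
S this likes ⇒ S this likes this likes   [S ::= S this likes]
S this likes this likes ⇒ S this likes this likes this likes   [S ::= S this likes]
S this likes this likes this likes ⇒ S this likes this likes this likes this likes   [S ::= S this likes]
S this likes this likes this likes this likes ⇒ this this this this likes this likes this likes this likes   [S ::= this this this]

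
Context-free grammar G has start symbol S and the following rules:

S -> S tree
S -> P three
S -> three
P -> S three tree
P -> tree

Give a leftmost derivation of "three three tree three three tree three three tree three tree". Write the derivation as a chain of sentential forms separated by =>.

S => S tree => P three tree => S three tree three tree => P three three tree three tree => S three tree three three tree three tree => P three three tree three three tree three tree => S three tree three three tree three three tree three tree => three three tree three three tree three three tree three tree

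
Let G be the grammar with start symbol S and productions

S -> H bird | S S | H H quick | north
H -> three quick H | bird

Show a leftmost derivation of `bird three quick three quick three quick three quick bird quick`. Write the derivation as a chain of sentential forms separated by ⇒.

S ⇒ H H quick ⇒ bird H quick ⇒ bird three quick H quick ⇒ bird three quick three quick H quick ⇒ bird three quick three quick three quick H quick ⇒ bird three quick three quick three quick three quick H quick ⇒ bird three quick three quick three quick three quick bird quick

S ⇒ H H quick   [S -> H H quick]
H H quick ⇒ bird H quick   [H -> bird]
bird H quick ⇒ bird three quick H quick   [H -> three quick H]
bird three quick H quick ⇒ bird three quick three quick H quick   [H -> three quick H]
bird three quick three quick H quick ⇒ bird three quick three quick three quick H quick   [H -> three quick H]
bird three quick three quick three quick H quick ⇒ bird three quick three quick three quick three quick H quick   [H -> three quick H]
bird three quick three quick three quick three quick H quick ⇒ bird three quick three quick three quick three quick bird quick   [H -> bird]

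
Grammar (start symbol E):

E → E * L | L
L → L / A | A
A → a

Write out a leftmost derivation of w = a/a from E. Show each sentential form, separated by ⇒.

E ⇒ L   [E → L]
L ⇒ L/A   [L → L / A]
L/A ⇒ A/A   [L → A]
A/A ⇒ a/A   [A → a]
a/A ⇒ a/a   [A → a]

E⇒L⇒L/A⇒A/A⇒a/A⇒a/a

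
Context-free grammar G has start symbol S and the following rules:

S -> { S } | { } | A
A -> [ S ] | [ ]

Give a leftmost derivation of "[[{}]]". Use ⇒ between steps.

S ⇒ A ⇒ [S] ⇒ [A] ⇒ [[S]] ⇒ [[{}]]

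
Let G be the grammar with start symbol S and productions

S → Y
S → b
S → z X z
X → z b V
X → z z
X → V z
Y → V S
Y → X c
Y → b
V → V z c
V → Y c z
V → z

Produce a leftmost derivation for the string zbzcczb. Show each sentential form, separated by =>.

S=>Y=>VS=>YczS=>XcczS=>zbVcczS=>zbzcczS=>zbzcczb

S => Y   [S → Y]
Y => VS   [Y → V S]
VS => YczS   [V → Y c z]
YczS => XcczS   [Y → X c]
XcczS => zbVcczS   [X → z b V]
zbVcczS => zbzcczS   [V → z]
zbzcczS => zbzcczb   [S → b]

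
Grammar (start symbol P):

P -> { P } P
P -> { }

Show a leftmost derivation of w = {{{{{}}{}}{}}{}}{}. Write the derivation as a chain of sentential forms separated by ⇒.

P⇒{P}P⇒{{P}P}P⇒{{{P}P}P}P⇒{{{{P}P}P}P}P⇒{{{{{}}P}P}P}P⇒{{{{{}}{}}P}P}P⇒{{{{{}}{}}{}}P}P⇒{{{{{}}{}}{}}{}}P⇒{{{{{}}{}}{}}{}}{}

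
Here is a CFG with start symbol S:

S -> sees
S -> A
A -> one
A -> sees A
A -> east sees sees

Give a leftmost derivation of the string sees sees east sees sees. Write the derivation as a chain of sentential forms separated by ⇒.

S ⇒ A ⇒ sees A ⇒ sees sees A ⇒ sees sees east sees sees

S ⇒ A   [S -> A]
A ⇒ sees A   [A -> sees A]
sees A ⇒ sees sees A   [A -> sees A]
sees sees A ⇒ sees sees east sees sees   [A -> east sees sees]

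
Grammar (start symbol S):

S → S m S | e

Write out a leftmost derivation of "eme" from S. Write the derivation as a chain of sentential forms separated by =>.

S => SmS => emS => eme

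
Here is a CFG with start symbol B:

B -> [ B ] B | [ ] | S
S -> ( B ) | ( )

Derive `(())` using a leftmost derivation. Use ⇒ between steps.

B ⇒ S ⇒ (B) ⇒ (S) ⇒ (())

B ⇒ S   [B -> S]
S ⇒ (B)   [S -> ( B )]
(B) ⇒ (S)   [B -> S]
(S) ⇒ (())   [S -> ( )]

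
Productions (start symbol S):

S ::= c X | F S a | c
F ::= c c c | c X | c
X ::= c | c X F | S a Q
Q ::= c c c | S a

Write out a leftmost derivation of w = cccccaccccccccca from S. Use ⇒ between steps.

S ⇒ FSa ⇒ cSa ⇒ ccXa ⇒ cccXFa ⇒ ccccXFFa ⇒ ccccSaQFFa ⇒ cccccaQFFa ⇒ cccccacccFFa ⇒ cccccaccccccFa ⇒ cccccaccccccccca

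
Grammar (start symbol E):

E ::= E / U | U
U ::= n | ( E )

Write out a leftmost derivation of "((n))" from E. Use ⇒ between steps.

E ⇒ U   [E ::= U]
U ⇒ (E)   [U ::= ( E )]
(E) ⇒ (U)   [E ::= U]
(U) ⇒ ((E))   [U ::= ( E )]
((E)) ⇒ ((U))   [E ::= U]
((U)) ⇒ ((n))   [U ::= n]

E ⇒ U ⇒ (E) ⇒ (U) ⇒ ((E)) ⇒ ((U)) ⇒ ((n))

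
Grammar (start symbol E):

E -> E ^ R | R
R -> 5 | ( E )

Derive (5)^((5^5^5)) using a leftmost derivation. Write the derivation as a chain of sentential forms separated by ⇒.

E ⇒ E^R ⇒ R^R ⇒ (E)^R ⇒ (R)^R ⇒ (5)^R ⇒ (5)^(E) ⇒ (5)^(R) ⇒ (5)^((E)) ⇒ (5)^((E^R)) ⇒ (5)^((E^R^R)) ⇒ (5)^((R^R^R)) ⇒ (5)^((5^R^R)) ⇒ (5)^((5^5^R)) ⇒ (5)^((5^5^5))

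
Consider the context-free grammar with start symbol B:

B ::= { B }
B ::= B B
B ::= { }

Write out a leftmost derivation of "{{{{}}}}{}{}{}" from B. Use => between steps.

B => BB => BBB => BBBB => {B}BBB => {{B}}BBB => {{{B}}}BBB => {{{{}}}}BBB => {{{{}}}}{}BB => {{{{}}}}{}{}B => {{{{}}}}{}{}{}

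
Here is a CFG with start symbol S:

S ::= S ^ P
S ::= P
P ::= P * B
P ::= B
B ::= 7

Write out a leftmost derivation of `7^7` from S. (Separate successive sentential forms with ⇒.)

S⇒S^P⇒P^P⇒B^P⇒7^P⇒7^B⇒7^7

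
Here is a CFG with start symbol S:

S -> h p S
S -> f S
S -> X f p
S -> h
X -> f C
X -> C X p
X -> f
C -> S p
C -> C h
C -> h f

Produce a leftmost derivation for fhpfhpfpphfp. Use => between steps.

S=>Xfp=>fCfp=>fChfp=>fSphfp=>fhpSphfp=>fhpXfpphfp=>fhpfCfpphfp=>fhpfSpfpphfp=>fhpfhpfpphfp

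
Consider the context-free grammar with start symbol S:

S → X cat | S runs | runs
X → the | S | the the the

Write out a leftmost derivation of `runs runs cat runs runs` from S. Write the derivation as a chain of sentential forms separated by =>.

S => S runs => S runs runs => X cat runs runs => S cat runs runs => S runs cat runs runs => runs runs cat runs runs

S => S runs   [S → S runs]
S runs => S runs runs   [S → S runs]
S runs runs => X cat runs runs   [S → X cat]
X cat runs runs => S cat runs runs   [X → S]
S cat runs runs => S runs cat runs runs   [S → S runs]
S runs cat runs runs => runs runs cat runs runs   [S → runs]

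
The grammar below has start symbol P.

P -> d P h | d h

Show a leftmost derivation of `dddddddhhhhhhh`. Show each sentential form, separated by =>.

P => dPh => ddPhh => dddPhhh => ddddPhhhh => dddddPhhhhh => ddddddPhhhhhh => dddddddhhhhhhh

P => dPh   [P -> d P h]
dPh => ddPhh   [P -> d P h]
ddPhh => dddPhhh   [P -> d P h]
dddPhhh => ddddPhhhh   [P -> d P h]
ddddPhhhh => dddddPhhhhh   [P -> d P h]
dddddPhhhhh => ddddddPhhhhhh   [P -> d P h]
ddddddPhhhhhh => dddddddhhhhhhh   [P -> d h]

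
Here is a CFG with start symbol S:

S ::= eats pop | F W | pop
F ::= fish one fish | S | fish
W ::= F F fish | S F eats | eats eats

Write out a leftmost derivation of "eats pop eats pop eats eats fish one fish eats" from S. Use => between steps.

S => F W => S W => eats pop W => eats pop S F eats => eats pop F W F eats => eats pop S W F eats => eats pop eats pop W F eats => eats pop eats pop eats eats F eats => eats pop eats pop eats eats fish one fish eats

S => F W   [S ::= F W]
F W => S W   [F ::= S]
S W => eats pop W   [S ::= eats pop]
eats pop W => eats pop S F eats   [W ::= S F eats]
eats pop S F eats => eats pop F W F eats   [S ::= F W]
eats pop F W F eats => eats pop S W F eats   [F ::= S]
eats pop S W F eats => eats pop eats pop W F eats   [S ::= eats pop]
eats pop eats pop W F eats => eats pop eats pop eats eats F eats   [W ::= eats eats]
eats pop eats pop eats eats F eats => eats pop eats pop eats eats fish one fish eats   [F ::= fish one fish]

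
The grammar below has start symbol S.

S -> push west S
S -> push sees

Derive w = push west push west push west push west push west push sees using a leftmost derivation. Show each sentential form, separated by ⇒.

S ⇒ push west S ⇒ push west push west S ⇒ push west push west push west S ⇒ push west push west push west push west S ⇒ push west push west push west push west push west S ⇒ push west push west push west push west push west push sees

S ⇒ push west S   [S -> push west S]
push west S ⇒ push west push west S   [S -> push west S]
push west push west S ⇒ push west push west push west S   [S -> push west S]
push west push west push west S ⇒ push west push west push west push west S   [S -> push west S]
push west push west push west push west S ⇒ push west push west push west push west push west S   [S -> push west S]
push west push west push west push west push west S ⇒ push west push west push west push west push west push sees   [S -> push sees]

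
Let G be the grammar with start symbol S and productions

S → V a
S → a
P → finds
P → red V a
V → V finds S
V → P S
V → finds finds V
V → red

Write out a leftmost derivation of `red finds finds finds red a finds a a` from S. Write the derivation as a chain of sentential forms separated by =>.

S => V a => V finds S a => V finds S finds S a => red finds S finds S a => red finds V a finds S a => red finds finds finds V a finds S a => red finds finds finds red a finds S a => red finds finds finds red a finds a a

S => V a   [S → V a]
V a => V finds S a   [V → V finds S]
V finds S a => V finds S finds S a   [V → V finds S]
V finds S finds S a => red finds S finds S a   [V → red]
red finds S finds S a => red finds V a finds S a   [S → V a]
red finds V a finds S a => red finds finds finds V a finds S a   [V → finds finds V]
red finds finds finds V a finds S a => red finds finds finds red a finds S a   [V → red]
red finds finds finds red a finds S a => red finds finds finds red a finds a a   [S → a]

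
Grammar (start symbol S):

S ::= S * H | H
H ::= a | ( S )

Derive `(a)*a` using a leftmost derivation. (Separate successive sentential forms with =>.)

S => S*H => H*H => (S)*H => (H)*H => (a)*H => (a)*a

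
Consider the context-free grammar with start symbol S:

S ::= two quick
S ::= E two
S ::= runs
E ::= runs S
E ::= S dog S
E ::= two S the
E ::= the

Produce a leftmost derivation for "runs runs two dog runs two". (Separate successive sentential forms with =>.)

S => E two => S dog S two => E two dog S two => runs S two dog S two => runs runs two dog S two => runs runs two dog runs two

S => E two   [S ::= E two]
E two => S dog S two   [E ::= S dog S]
S dog S two => E two dog S two   [S ::= E two]
E two dog S two => runs S two dog S two   [E ::= runs S]
runs S two dog S two => runs runs two dog S two   [S ::= runs]
runs runs two dog S two => runs runs two dog runs two   [S ::= runs]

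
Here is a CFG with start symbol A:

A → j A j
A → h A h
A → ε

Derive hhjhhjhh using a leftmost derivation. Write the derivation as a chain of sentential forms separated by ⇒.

A ⇒ hAh ⇒ hhAhh ⇒ hhjAjhh ⇒ hhjhAhjhh ⇒ hhjhhjhh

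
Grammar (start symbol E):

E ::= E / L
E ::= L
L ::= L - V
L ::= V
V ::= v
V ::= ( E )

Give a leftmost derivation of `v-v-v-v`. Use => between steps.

E => L => L-V => L-V-V => L-V-V-V => V-V-V-V => v-V-V-V => v-v-V-V => v-v-v-V => v-v-v-v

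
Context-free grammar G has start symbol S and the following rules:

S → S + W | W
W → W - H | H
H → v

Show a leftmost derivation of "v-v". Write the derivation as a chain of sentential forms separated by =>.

S=>W=>W-H=>H-H=>v-H=>v-v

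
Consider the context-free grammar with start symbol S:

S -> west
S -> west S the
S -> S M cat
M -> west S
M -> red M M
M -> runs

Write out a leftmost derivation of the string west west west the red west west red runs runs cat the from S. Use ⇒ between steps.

S ⇒ west S the   [S -> west S the]
west S the ⇒ west S M cat the   [S -> S M cat]
west S M cat the ⇒ west west S the M cat the   [S -> west S the]
west west S the M cat the ⇒ west west west the M cat the   [S -> west]
west west west the M cat the ⇒ west west west the red M M cat the   [M -> red M M]
west west west the red M M cat the ⇒ west west west the red west S M cat the   [M -> west S]
west west west the red west S M cat the ⇒ west west west the red west west M cat the   [S -> west]
west west west the red west west M cat the ⇒ west west west the red west west red M M cat the   [M -> red M M]
west west west the red west west red M M cat the ⇒ west west west the red west west red runs M cat the   [M -> runs]
west west west the red west west red runs M cat the ⇒ west west west the red west west red runs runs cat the   [M -> runs]

S ⇒ west S the ⇒ west S M cat the ⇒ west west S the M cat the ⇒ west west west the M cat the ⇒ west west west the red M M cat the ⇒ west west west the red west S M cat the ⇒ west west west the red west west M cat the ⇒ west west west the red west west red M M cat the ⇒ west west west the red west west red runs M cat the ⇒ west west west the red west west red runs runs cat the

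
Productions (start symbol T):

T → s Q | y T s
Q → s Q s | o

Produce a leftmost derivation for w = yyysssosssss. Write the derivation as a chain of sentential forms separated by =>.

T => yTs => yyTss => yyyTsss => yyysQsss => yyyssQssss => yyysssQsssss => yyysssosssss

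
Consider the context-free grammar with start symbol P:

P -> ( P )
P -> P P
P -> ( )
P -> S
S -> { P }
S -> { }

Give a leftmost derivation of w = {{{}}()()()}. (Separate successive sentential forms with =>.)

P => S   [P -> S]
S => {P}   [S -> { P }]
{P} => {PP}   [P -> P P]
{PP} => {PPP}   [P -> P P]
{PPP} => {PPPP}   [P -> P P]
{PPPP} => {SPPP}   [P -> S]
{SPPP} => {{P}PPP}   [S -> { P }]
{{P}PPP} => {{S}PPP}   [P -> S]
{{S}PPP} => {{{}}PPP}   [S -> { }]
{{{}}PPP} => {{{}}()PP}   [P -> ( )]
{{{}}()PP} => {{{}}()()P}   [P -> ( )]
{{{}}()()P} => {{{}}()()()}   [P -> ( )]

P => S => {P} => {PP} => {PPP} => {PPPP} => {SPPP} => {{P}PPP} => {{S}PPP} => {{{}}PPP} => {{{}}()PP} => {{{}}()()P} => {{{}}()()()}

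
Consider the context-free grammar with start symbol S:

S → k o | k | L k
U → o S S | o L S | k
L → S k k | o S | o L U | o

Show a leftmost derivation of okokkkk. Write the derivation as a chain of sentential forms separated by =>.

S => Lk => Skkk => Lkkkk => oSkkkk => okokkkk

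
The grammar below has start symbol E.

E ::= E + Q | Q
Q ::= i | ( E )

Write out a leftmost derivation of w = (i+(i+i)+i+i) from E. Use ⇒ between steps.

E ⇒ Q ⇒ (E) ⇒ (E+Q) ⇒ (E+Q+Q) ⇒ (E+Q+Q+Q) ⇒ (Q+Q+Q+Q) ⇒ (i+Q+Q+Q) ⇒ (i+(E)+Q+Q) ⇒ (i+(E+Q)+Q+Q) ⇒ (i+(Q+Q)+Q+Q) ⇒ (i+(i+Q)+Q+Q) ⇒ (i+(i+i)+Q+Q) ⇒ (i+(i+i)+i+Q) ⇒ (i+(i+i)+i+i)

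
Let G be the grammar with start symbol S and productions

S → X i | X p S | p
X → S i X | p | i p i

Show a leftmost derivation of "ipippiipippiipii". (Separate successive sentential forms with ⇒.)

S ⇒ Xi   [S → X i]
Xi ⇒ SiXi   [X → S i X]
SiXi ⇒ XpSiXi   [S → X p S]
XpSiXi ⇒ SiXpSiXi   [X → S i X]
SiXpSiXi ⇒ XpSiXpSiXi   [S → X p S]
XpSiXpSiXi ⇒ ipipSiXpSiXi   [X → i p i]
ipipSiXpSiXi ⇒ ipippiXpSiXi   [S → p]
ipippiXpSiXi ⇒ ipippiipipSiXi   [X → i p i]
ipippiipipSiXi ⇒ ipippiipippiXi   [S → p]
ipippiipippiXi ⇒ ipippiipippiipii   [X → i p i]

S⇒Xi⇒SiXi⇒XpSiXi⇒SiXpSiXi⇒XpSiXpSiXi⇒ipipSiXpSiXi⇒ipippiXpSiXi⇒ipippiipipSiXi⇒ipippiipippiXi⇒ipippiipippiipii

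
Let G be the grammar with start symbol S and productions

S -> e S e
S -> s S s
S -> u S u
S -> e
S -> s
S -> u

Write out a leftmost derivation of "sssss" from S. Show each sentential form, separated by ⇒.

S ⇒ sSs   [S -> s S s]
sSs ⇒ ssSss   [S -> s S s]
ssSss ⇒ sssss   [S -> s]

S ⇒ sSs ⇒ ssSss ⇒ sssss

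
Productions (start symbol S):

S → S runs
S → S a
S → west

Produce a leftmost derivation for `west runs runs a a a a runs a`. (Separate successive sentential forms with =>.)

S => S a => S runs a => S a runs a => S a a runs a => S a a a runs a => S a a a a runs a => S runs a a a a runs a => S runs runs a a a a runs a => west runs runs a a a a runs a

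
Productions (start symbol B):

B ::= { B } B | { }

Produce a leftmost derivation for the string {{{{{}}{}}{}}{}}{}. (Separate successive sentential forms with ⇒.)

B ⇒ {B}B   [B ::= { B } B]
{B}B ⇒ {{B}B}B   [B ::= { B } B]
{{B}B}B ⇒ {{{B}B}B}B   [B ::= { B } B]
{{{B}B}B}B ⇒ {{{{B}B}B}B}B   [B ::= { B } B]
{{{{B}B}B}B}B ⇒ {{{{{}}B}B}B}B   [B ::= { }]
{{{{{}}B}B}B}B ⇒ {{{{{}}{}}B}B}B   [B ::= { }]
{{{{{}}{}}B}B}B ⇒ {{{{{}}{}}{}}B}B   [B ::= { }]
{{{{{}}{}}{}}B}B ⇒ {{{{{}}{}}{}}{}}B   [B ::= { }]
{{{{{}}{}}{}}{}}B ⇒ {{{{{}}{}}{}}{}}{}   [B ::= { }]

B ⇒ {B}B ⇒ {{B}B}B ⇒ {{{B}B}B}B ⇒ {{{{B}B}B}B}B ⇒ {{{{{}}B}B}B}B ⇒ {{{{{}}{}}B}B}B ⇒ {{{{{}}{}}{}}B}B ⇒ {{{{{}}{}}{}}{}}B ⇒ {{{{{}}{}}{}}{}}{}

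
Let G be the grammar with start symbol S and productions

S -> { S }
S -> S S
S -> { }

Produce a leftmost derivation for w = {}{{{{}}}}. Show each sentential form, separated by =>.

S => SS   [S -> S S]
SS => {}S   [S -> { }]
{}S => {}{S}   [S -> { S }]
{}{S} => {}{{S}}   [S -> { S }]
{}{{S}} => {}{{{S}}}   [S -> { S }]
{}{{{S}}} => {}{{{{}}}}   [S -> { }]

S=>SS=>{}S=>{}{S}=>{}{{S}}=>{}{{{S}}}=>{}{{{{}}}}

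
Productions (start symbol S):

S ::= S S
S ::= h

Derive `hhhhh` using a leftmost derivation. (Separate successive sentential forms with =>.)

S => SS => hS => hSS => hSSS => hSSSS => hhSSS => hhhSS => hhhhS => hhhhh

S => SS   [S ::= S S]
SS => hS   [S ::= h]
hS => hSS   [S ::= S S]
hSS => hSSS   [S ::= S S]
hSSS => hSSSS   [S ::= S S]
hSSSS => hhSSS   [S ::= h]
hhSSS => hhhSS   [S ::= h]
hhhSS => hhhhS   [S ::= h]
hhhhS => hhhhh   [S ::= h]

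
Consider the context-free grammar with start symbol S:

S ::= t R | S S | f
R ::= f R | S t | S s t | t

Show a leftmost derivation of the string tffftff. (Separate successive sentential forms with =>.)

S => SS   [S ::= S S]
SS => SSS   [S ::= S S]
SSS => tRSS   [S ::= t R]
tRSS => tfRSS   [R ::= f R]
tfRSS => tfStSS   [R ::= S t]
tfStSS => tfSStSS   [S ::= S S]
tfSStSS => tffStSS   [S ::= f]
tffStSS => tffftSS   [S ::= f]
tffftSS => tffftfS   [S ::= f]
tffftfS => tffftff   [S ::= f]

S => SS => SSS => tRSS => tfRSS => tfStSS => tfSStSS => tffStSS => tffftSS => tffftfS => tffftff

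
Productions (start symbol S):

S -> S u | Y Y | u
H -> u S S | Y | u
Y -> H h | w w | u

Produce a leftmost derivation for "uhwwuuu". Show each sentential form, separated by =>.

S=>Su=>Suu=>Suuu=>YYuuu=>HhYuuu=>uhYuuu=>uhwwuuu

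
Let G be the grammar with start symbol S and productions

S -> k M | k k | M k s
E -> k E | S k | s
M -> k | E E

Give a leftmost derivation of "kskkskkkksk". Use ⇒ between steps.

S ⇒ kM ⇒ kEE ⇒ ksE ⇒ kskE ⇒ kskkE ⇒ kskkSk ⇒ kskkMksk ⇒ kskkEEksk ⇒ kskksEksk ⇒ kskksSkksk ⇒ kskkskMkksk ⇒ kskkskkkksk

S ⇒ kM   [S -> k M]
kM ⇒ kEE   [M -> E E]
kEE ⇒ ksE   [E -> s]
ksE ⇒ kskE   [E -> k E]
kskE ⇒ kskkE   [E -> k E]
kskkE ⇒ kskkSk   [E -> S k]
kskkSk ⇒ kskkMksk   [S -> M k s]
kskkMksk ⇒ kskkEEksk   [M -> E E]
kskkEEksk ⇒ kskksEksk   [E -> s]
kskksEksk ⇒ kskksSkksk   [E -> S k]
kskksSkksk ⇒ kskkskMkksk   [S -> k M]
kskkskMkksk ⇒ kskkskkkksk   [M -> k]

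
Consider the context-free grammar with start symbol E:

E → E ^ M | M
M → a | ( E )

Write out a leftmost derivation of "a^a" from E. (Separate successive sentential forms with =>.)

E => E^M => M^M => a^M => a^a

E => E^M   [E → E ^ M]
E^M => M^M   [E → M]
M^M => a^M   [M → a]
a^M => a^a   [M → a]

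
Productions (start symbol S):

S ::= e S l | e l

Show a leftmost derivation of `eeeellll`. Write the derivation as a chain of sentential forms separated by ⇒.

S⇒eSl⇒eeSll⇒eeeSlll⇒eeeellll

S ⇒ eSl   [S ::= e S l]
eSl ⇒ eeSll   [S ::= e S l]
eeSll ⇒ eeeSlll   [S ::= e S l]
eeeSlll ⇒ eeeellll   [S ::= e l]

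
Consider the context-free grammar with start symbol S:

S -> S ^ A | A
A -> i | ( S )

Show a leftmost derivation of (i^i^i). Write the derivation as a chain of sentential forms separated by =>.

S => A   [S -> A]
A => (S)   [A -> ( S )]
(S) => (S^A)   [S -> S ^ A]
(S^A) => (S^A^A)   [S -> S ^ A]
(S^A^A) => (A^A^A)   [S -> A]
(A^A^A) => (i^A^A)   [A -> i]
(i^A^A) => (i^i^A)   [A -> i]
(i^i^A) => (i^i^i)   [A -> i]

S=>A=>(S)=>(S^A)=>(S^A^A)=>(A^A^A)=>(i^A^A)=>(i^i^A)=>(i^i^i)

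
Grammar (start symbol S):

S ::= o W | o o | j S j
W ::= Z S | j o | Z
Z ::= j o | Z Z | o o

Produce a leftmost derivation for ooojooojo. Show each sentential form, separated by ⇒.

S ⇒ oW   [S ::= o W]
oW ⇒ oZ   [W ::= Z]
oZ ⇒ oZZ   [Z ::= Z Z]
oZZ ⇒ oZZZ   [Z ::= Z Z]
oZZZ ⇒ oooZZ   [Z ::= o o]
oooZZ ⇒ oooZZZ   [Z ::= Z Z]
oooZZZ ⇒ ooojoZZ   [Z ::= j o]
ooojoZZ ⇒ ooojoooZ   [Z ::= o o]
ooojoooZ ⇒ ooojooojo   [Z ::= j o]

S⇒oW⇒oZ⇒oZZ⇒oZZZ⇒oooZZ⇒oooZZZ⇒ooojoZZ⇒ooojoooZ⇒ooojooojo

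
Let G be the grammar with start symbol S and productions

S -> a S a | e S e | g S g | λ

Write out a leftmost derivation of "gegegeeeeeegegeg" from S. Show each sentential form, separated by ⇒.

S ⇒ gSg ⇒ geSeg ⇒ gegSgeg ⇒ gegeSegeg ⇒ gegegSgegeg ⇒ gegegeSegegeg ⇒ gegegeeSeegegeg ⇒ gegegeeeSeeegegeg ⇒ gegegeeeeeegegeg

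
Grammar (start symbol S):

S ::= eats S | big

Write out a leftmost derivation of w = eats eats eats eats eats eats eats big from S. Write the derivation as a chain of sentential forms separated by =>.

S => eats S => eats eats S => eats eats eats S => eats eats eats eats S => eats eats eats eats eats S => eats eats eats eats eats eats S => eats eats eats eats eats eats eats S => eats eats eats eats eats eats eats big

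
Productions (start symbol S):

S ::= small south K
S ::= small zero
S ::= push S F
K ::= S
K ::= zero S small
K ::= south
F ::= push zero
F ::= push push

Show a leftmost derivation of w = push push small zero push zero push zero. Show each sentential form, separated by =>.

S => push S F => push push S F F => push push small zero F F => push push small zero push zero F => push push small zero push zero push zero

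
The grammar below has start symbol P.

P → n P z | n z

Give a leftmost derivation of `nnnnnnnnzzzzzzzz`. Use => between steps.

P => nPz   [P → n P z]
nPz => nnPzz   [P → n P z]
nnPzz => nnnPzzz   [P → n P z]
nnnPzzz => nnnnPzzzz   [P → n P z]
nnnnPzzzz => nnnnnPzzzzz   [P → n P z]
nnnnnPzzzzz => nnnnnnPzzzzzz   [P → n P z]
nnnnnnPzzzzzz => nnnnnnnPzzzzzzz   [P → n P z]
nnnnnnnPzzzzzzz => nnnnnnnnzzzzzzzz   [P → n z]

P=>nPz=>nnPzz=>nnnPzzz=>nnnnPzzzz=>nnnnnPzzzzz=>nnnnnnPzzzzzz=>nnnnnnnPzzzzzzz=>nnnnnnnnzzzzzzzz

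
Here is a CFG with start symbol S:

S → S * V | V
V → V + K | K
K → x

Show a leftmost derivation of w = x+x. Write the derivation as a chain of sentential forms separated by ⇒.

S ⇒ V ⇒ V+K ⇒ K+K ⇒ x+K ⇒ x+x

S ⇒ V   [S → V]
V ⇒ V+K   [V → V + K]
V+K ⇒ K+K   [V → K]
K+K ⇒ x+K   [K → x]
x+K ⇒ x+x   [K → x]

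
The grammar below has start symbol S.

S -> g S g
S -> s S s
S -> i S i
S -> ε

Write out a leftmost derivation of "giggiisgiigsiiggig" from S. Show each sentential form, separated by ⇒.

S ⇒ gSg ⇒ giSig ⇒ gigSgig ⇒ giggSggig ⇒ giggiSiggig ⇒ giggiiSiiggig ⇒ giggiisSsiiggig ⇒ giggiisgSgsiiggig ⇒ giggiisgiSigsiiggig ⇒ giggiisgiigsiiggig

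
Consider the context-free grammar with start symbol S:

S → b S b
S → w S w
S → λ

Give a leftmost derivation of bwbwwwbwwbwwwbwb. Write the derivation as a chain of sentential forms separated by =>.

S => bSb => bwSwb => bwbSbwb => bwbwSwbwb => bwbwwSwwbwb => bwbwwwSwwwbwb => bwbwwwbSbwwwbwb => bwbwwwbwSwbwwwbwb => bwbwwwbwwbwwwbwb

S => bSb   [S → b S b]
bSb => bwSwb   [S → w S w]
bwSwb => bwbSbwb   [S → b S b]
bwbSbwb => bwbwSwbwb   [S → w S w]
bwbwSwbwb => bwbwwSwwbwb   [S → w S w]
bwbwwSwwbwb => bwbwwwSwwwbwb   [S → w S w]
bwbwwwSwwwbwb => bwbwwwbSbwwwbwb   [S → b S b]
bwbwwwbSbwwwbwb => bwbwwwbwSwbwwwbwb   [S → w S w]
bwbwwwbwSwbwwwbwb => bwbwwwbwwbwwwbwb   [S → λ]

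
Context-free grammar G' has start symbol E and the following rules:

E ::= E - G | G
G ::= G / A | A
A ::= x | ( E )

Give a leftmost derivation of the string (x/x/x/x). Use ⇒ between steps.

E ⇒ G   [E ::= G]
G ⇒ A   [G ::= A]
A ⇒ (E)   [A ::= ( E )]
(E) ⇒ (G)   [E ::= G]
(G) ⇒ (G/A)   [G ::= G / A]
(G/A) ⇒ (G/A/A)   [G ::= G / A]
(G/A/A) ⇒ (G/A/A/A)   [G ::= G / A]
(G/A/A/A) ⇒ (A/A/A/A)   [G ::= A]
(A/A/A/A) ⇒ (x/A/A/A)   [A ::= x]
(x/A/A/A) ⇒ (x/x/A/A)   [A ::= x]
(x/x/A/A) ⇒ (x/x/x/A)   [A ::= x]
(x/x/x/A) ⇒ (x/x/x/x)   [A ::= x]

E ⇒ G ⇒ A ⇒ (E) ⇒ (G) ⇒ (G/A) ⇒ (G/A/A) ⇒ (G/A/A/A) ⇒ (A/A/A/A) ⇒ (x/A/A/A) ⇒ (x/x/A/A) ⇒ (x/x/x/A) ⇒ (x/x/x/x)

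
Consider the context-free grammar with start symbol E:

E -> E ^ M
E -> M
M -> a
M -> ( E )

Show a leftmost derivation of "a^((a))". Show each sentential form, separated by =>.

E=>E^M=>M^M=>a^M=>a^(E)=>a^(M)=>a^((E))=>a^((M))=>a^((a))

E => E^M   [E -> E ^ M]
E^M => M^M   [E -> M]
M^M => a^M   [M -> a]
a^M => a^(E)   [M -> ( E )]
a^(E) => a^(M)   [E -> M]
a^(M) => a^((E))   [M -> ( E )]
a^((E)) => a^((M))   [E -> M]
a^((M)) => a^((a))   [M -> a]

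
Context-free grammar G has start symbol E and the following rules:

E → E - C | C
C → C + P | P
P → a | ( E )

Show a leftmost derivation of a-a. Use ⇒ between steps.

E ⇒ E-C ⇒ C-C ⇒ P-C ⇒ a-C ⇒ a-P ⇒ a-a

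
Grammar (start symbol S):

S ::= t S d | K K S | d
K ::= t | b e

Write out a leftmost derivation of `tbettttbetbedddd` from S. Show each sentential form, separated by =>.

S => tSd => tKKSd => tbeKSd => tbetSd => tbettSdd => tbetttSddd => tbetttKKSddd => tbettttKSddd => tbettttbeSddd => tbettttbeKKSddd => tbettttbetKSddd => tbettttbetbeSddd => tbettttbetbedddd

S => tSd   [S ::= t S d]
tSd => tKKSd   [S ::= K K S]
tKKSd => tbeKSd   [K ::= b e]
tbeKSd => tbetSd   [K ::= t]
tbetSd => tbettSdd   [S ::= t S d]
tbettSdd => tbetttSddd   [S ::= t S d]
tbetttSddd => tbetttKKSddd   [S ::= K K S]
tbetttKKSddd => tbettttKSddd   [K ::= t]
tbettttKSddd => tbettttbeSddd   [K ::= b e]
tbettttbeSddd => tbettttbeKKSddd   [S ::= K K S]
tbettttbeKKSddd => tbettttbetKSddd   [K ::= t]
tbettttbetKSddd => tbettttbetbeSddd   [K ::= b e]
tbettttbetbeSddd => tbettttbetbedddd   [S ::= d]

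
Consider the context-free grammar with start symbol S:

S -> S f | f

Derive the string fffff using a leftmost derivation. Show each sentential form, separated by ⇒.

S ⇒ Sf ⇒ Sff ⇒ Sfff ⇒ Sffff ⇒ fffff

S ⇒ Sf   [S -> S f]
Sf ⇒ Sff   [S -> S f]
Sff ⇒ Sfff   [S -> S f]
Sfff ⇒ Sffff   [S -> S f]
Sffff ⇒ fffff   [S -> f]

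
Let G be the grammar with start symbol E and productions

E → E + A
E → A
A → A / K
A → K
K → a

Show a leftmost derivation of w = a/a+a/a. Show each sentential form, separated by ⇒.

E ⇒ E+A ⇒ A+A ⇒ A/K+A ⇒ K/K+A ⇒ a/K+A ⇒ a/a+A ⇒ a/a+A/K ⇒ a/a+K/K ⇒ a/a+a/K ⇒ a/a+a/a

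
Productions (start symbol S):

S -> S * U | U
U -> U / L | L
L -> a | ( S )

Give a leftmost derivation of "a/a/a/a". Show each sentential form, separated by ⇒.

S ⇒ U ⇒ U/L ⇒ U/L/L ⇒ U/L/L/L ⇒ L/L/L/L ⇒ a/L/L/L ⇒ a/a/L/L ⇒ a/a/a/L ⇒ a/a/a/a

S ⇒ U   [S -> U]
U ⇒ U/L   [U -> U / L]
U/L ⇒ U/L/L   [U -> U / L]
U/L/L ⇒ U/L/L/L   [U -> U / L]
U/L/L/L ⇒ L/L/L/L   [U -> L]
L/L/L/L ⇒ a/L/L/L   [L -> a]
a/L/L/L ⇒ a/a/L/L   [L -> a]
a/a/L/L ⇒ a/a/a/L   [L -> a]
a/a/a/L ⇒ a/a/a/a   [L -> a]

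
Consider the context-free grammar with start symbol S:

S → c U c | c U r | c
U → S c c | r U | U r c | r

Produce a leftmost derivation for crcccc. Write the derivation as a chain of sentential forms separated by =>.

S => cUc   [S → c U c]
cUc => crUc   [U → r U]
crUc => crSccc   [U → S c c]
crSccc => crcccc   [S → c]

S => cUc => crUc => crSccc => crcccc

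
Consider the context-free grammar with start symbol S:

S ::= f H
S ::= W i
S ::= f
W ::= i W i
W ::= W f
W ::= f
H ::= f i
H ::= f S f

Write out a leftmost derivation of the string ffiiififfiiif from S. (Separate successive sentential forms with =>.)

S=>fH=>ffSf=>ffWif=>ffiWiif=>ffiiWiiif=>ffiiWfiiif=>ffiiWffiiif=>ffiiiWiffiiif=>ffiiififfiiif

S => fH   [S ::= f H]
fH => ffSf   [H ::= f S f]
ffSf => ffWif   [S ::= W i]
ffWif => ffiWiif   [W ::= i W i]
ffiWiif => ffiiWiiif   [W ::= i W i]
ffiiWiiif => ffiiWfiiif   [W ::= W f]
ffiiWfiiif => ffiiWffiiif   [W ::= W f]
ffiiWffiiif => ffiiiWiffiiif   [W ::= i W i]
ffiiiWiffiiif => ffiiififfiiif   [W ::= f]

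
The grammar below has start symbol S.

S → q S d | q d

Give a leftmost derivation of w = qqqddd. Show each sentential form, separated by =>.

S => qSd => qqSdd => qqqddd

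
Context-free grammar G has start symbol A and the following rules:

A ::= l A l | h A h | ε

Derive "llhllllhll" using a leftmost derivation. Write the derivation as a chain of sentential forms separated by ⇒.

A⇒lAl⇒llAll⇒llhAhll⇒llhlAlhll⇒llhllAllhll⇒llhllllhll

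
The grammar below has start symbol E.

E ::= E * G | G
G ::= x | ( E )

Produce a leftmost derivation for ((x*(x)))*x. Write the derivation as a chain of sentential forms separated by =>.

E => E*G => G*G => (E)*G => (G)*G => ((E))*G => ((E*G))*G => ((G*G))*G => ((x*G))*G => ((x*(E)))*G => ((x*(G)))*G => ((x*(x)))*G => ((x*(x)))*x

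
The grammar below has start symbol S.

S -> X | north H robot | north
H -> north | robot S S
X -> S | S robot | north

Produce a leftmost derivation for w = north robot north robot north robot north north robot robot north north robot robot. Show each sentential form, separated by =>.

S => north H robot   [S -> north H robot]
north H robot => north robot S S robot   [H -> robot S S]
north robot S S robot => north robot north H robot S robot   [S -> north H robot]
north robot north H robot S robot => north robot north robot S S robot S robot   [H -> robot S S]
north robot north robot S S robot S robot => north robot north robot X S robot S robot   [S -> X]
north robot north robot X S robot S robot => north robot north robot S robot S robot S robot   [X -> S robot]
north robot north robot S robot S robot S robot => north robot north robot north robot S robot S robot   [S -> north]
north robot north robot north robot S robot S robot => north robot north robot north robot north H robot robot S robot   [S -> north H robot]
north robot north robot north robot north H robot robot S robot => north robot north robot north robot north north robot robot S robot   [H -> north]
north robot north robot north robot north north robot robot S robot => north robot north robot north robot north north robot robot north H robot robot   [S -> north H robot]
north robot north robot north robot north north robot robot north H robot robot => north robot north robot north robot north north robot robot north north robot robot   [H -> north]

S => north H robot => north robot S S robot => north robot north H robot S robot => north robot north robot S S robot S robot => north robot north robot X S robot S robot => north robot north robot S robot S robot S robot => north robot north robot north robot S robot S robot => north robot north robot north robot north H robot robot S robot => north robot north robot north robot north north robot robot S robot => north robot north robot north robot north north robot robot north H robot robot => north robot north robot north robot north north robot robot north north robot robot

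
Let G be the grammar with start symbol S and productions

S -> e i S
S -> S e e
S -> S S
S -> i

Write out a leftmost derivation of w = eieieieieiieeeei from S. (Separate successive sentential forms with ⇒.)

S⇒eiS⇒eiSS⇒eiSeeS⇒eiSeeeeS⇒eieiSeeeeS⇒eieieiSeeeeS⇒eieieieiSeeeeS⇒eieieieieiSeeeeS⇒eieieieieiieeeeS⇒eieieieieiieeeei

S ⇒ eiS   [S -> e i S]
eiS ⇒ eiSS   [S -> S S]
eiSS ⇒ eiSeeS   [S -> S e e]
eiSeeS ⇒ eiSeeeeS   [S -> S e e]
eiSeeeeS ⇒ eieiSeeeeS   [S -> e i S]
eieiSeeeeS ⇒ eieieiSeeeeS   [S -> e i S]
eieieiSeeeeS ⇒ eieieieiSeeeeS   [S -> e i S]
eieieieiSeeeeS ⇒ eieieieieiSeeeeS   [S -> e i S]
eieieieieiSeeeeS ⇒ eieieieieiieeeeS   [S -> i]
eieieieieiieeeeS ⇒ eieieieieiieeeei   [S -> i]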